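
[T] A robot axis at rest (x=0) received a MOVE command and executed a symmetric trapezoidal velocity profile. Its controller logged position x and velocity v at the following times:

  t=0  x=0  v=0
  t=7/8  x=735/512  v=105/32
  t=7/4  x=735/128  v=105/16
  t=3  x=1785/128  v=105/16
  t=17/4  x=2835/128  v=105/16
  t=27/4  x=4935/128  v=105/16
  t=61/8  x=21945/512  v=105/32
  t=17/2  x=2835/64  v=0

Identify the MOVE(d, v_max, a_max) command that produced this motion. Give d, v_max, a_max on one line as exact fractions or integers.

d=2835/64 v_max=105/16 a_max=15/4

final state: t=17/2, x=2835/64, v=0 → d = 2835/64
a_max = (105/32−0)/(7/8−0) = 15/4
max v = 105/16 over t∈[7/4,27/4] → v_max = 105/16
check: 105/16·(7/4+5) = 2835/64 ✓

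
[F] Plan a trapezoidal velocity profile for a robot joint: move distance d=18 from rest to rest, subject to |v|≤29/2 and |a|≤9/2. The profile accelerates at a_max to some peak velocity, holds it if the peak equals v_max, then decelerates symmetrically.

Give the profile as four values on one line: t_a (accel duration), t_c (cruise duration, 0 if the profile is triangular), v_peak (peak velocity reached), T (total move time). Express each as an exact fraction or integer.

t_a=2 t_c=0 v_peak=9 T=4

vₘ²/aₘ = (29/2)²/(9/2) = 841/18
18 < 841/18 ⇒ no cruise
v_peak = √(18·9/2) = √81 = 9
t_a = 9/(9/2) = 2; t_c = 0
T = 2·2 = 4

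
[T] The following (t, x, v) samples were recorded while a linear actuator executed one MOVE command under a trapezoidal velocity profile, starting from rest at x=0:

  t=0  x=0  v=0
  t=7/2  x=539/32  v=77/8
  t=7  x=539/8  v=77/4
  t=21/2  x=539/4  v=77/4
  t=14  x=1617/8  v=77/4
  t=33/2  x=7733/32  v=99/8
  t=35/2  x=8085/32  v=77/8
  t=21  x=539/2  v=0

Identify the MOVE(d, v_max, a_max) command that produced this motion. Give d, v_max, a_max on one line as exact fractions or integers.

d=539/2 v_max=77/4 a_max=11/4

final state: t=21, x=539/2, v=0 → d = 539/2
a_max = (77/8−0)/(7/2−0) = 11/4
max v = 77/4 over t∈[7,14] → v_max = 77/4
check: 77/4·(7+7) = 539/2 ✓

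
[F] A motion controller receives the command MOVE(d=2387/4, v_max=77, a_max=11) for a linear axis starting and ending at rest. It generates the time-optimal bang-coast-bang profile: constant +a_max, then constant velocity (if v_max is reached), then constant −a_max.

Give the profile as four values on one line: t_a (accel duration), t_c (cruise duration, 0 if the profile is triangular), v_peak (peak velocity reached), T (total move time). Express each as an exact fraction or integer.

t_a=7 t_c=3/4 v_peak=77 T=59/4

(v_max)²/a_max = 77²/11 = 539
2387/4 ≥ 539 ⇒ cruise phase
t_a = 77/11 = 7; v_peak = 77
d_cruise = 2387/4 − 539 = 231/4; t_c = (231/4)/77 = 3/4
T = 2·7 + 3/4 = 59/4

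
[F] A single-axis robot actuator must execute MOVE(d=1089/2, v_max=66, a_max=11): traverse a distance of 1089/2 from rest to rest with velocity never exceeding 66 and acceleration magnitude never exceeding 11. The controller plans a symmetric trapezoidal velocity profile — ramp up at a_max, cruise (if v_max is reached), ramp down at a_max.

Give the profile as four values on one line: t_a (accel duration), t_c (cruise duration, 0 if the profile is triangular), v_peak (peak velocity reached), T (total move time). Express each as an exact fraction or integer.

t_a=6 t_c=9/4 v_peak=66 T=57/4

(v_max)²/a_max = 66²/11 = 396
1089/2 ≥ 396 → trapezoidal
t_a = 66/11 = 6; v_peak = 66
d_cruise = 1089/2 − 396 = 297/2; t_c = (297/2)/66 = 9/4
T = 2·6 + 9/4 = 57/4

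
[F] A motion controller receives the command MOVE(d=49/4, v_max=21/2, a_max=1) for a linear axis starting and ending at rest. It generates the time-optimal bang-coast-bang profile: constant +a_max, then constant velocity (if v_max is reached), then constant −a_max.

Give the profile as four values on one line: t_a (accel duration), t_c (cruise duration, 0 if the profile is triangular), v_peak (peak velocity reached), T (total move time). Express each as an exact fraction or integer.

(v_max)²/a_max = (21/2)²/1 = 441/4
49/4 < 441/4 → triangular
v_peak = √(49/4·1) = √(49/4) = 7/2
t_a = (7/2)/1 = 7/2; t_c = 0
T = 2·7/2 = 7

t_a=7/2 t_c=0 v_peak=7/2 T=7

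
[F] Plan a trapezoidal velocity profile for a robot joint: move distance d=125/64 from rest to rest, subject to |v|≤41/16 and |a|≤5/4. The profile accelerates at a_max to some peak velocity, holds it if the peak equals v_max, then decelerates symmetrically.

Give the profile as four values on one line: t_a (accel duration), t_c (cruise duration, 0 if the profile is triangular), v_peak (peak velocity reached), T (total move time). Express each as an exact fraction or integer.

t_a=5/4 t_c=0 v_peak=25/16 T=5/2

v_max²/a_max = (41/16)²/(5/4) = 1681/320
125/64 < 1681/320 so t_c = 0
v_peak = √(125/64·5/4) = √(625/256) = 25/16
t_a = (25/16)/(5/4) = 5/4; t_c = 0
T = 2·5/4 = 5/2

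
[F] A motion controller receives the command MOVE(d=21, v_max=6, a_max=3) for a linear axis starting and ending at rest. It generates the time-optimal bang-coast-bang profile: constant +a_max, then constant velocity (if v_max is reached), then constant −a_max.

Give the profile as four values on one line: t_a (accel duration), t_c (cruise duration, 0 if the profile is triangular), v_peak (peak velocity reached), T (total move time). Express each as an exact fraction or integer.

v_max²/a_max = 6²/3 = 12
21 ≥ 12 ⇒ cruise phase
t_a = 6/3 = 2; v_peak = 6
d_cruise = 21 − 12 = 9; t_c = 9/6 = 3/2
T = 2·2 + 3/2 = 11/2

t_a=2 t_c=3/2 v_peak=6 T=11/2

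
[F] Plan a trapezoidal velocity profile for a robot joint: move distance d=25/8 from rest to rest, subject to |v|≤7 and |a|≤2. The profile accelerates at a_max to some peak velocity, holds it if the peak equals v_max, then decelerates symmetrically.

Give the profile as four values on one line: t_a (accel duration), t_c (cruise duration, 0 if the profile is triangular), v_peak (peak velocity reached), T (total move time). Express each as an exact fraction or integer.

vₘ²/aₘ = 7²/2 = 49/2
25/8 < 49/2 so t_c = 0
v_peak = √(25/8·2) = √(25/4) = 5/2
t_a = (5/2)/2 = 5/4; t_c = 0
T = 2·5/4 = 5/2

t_a=5/4 t_c=0 v_peak=5/2 T=5/2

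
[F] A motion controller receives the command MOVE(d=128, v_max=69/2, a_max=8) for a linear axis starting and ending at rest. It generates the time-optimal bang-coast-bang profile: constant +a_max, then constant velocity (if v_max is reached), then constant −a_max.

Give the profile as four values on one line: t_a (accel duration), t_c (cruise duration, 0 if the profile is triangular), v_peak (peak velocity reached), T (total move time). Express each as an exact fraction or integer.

vₘ²/aₘ = (69/2)²/8 = 4761/32
128 < 4761/32 → triangular
v_peak = √(128·8) = √1024 = 32
t_a = 32/8 = 4; t_c = 0
T = 2·4 = 8

t_a=4 t_c=0 v_peak=32 T=8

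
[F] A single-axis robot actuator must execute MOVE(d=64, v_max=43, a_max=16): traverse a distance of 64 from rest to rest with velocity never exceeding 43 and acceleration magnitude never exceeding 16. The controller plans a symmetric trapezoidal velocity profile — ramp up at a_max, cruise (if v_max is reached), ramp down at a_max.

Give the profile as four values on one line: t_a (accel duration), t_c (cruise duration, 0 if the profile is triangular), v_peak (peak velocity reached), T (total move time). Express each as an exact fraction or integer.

t_a=2 t_c=0 v_peak=32 T=4

vₘ²/aₘ = 43²/16 = 1849/16
64 < 1849/16 → triangular
v_peak = √(64·16) = √1024 = 32
t_a = 32/16 = 2; t_c = 0
T = 2·2 = 4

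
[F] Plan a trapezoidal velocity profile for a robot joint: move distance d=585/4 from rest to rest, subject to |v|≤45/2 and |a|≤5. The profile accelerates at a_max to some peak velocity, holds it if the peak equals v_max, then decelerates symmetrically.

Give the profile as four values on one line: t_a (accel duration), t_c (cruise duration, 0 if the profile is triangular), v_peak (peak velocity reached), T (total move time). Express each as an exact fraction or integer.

t_a=9/2 t_c=2 v_peak=45/2 T=11

v_max²/a_max = (45/2)²/5 = 405/4
585/4 ≥ 405/4 so v_max reached
t_a = (45/2)/5 = 9/2; v_peak = 45/2
d_cruise = 585/4 − 405/4 = 45; t_c = 45/(45/2) = 2
T = 2·9/2 + 2 = 11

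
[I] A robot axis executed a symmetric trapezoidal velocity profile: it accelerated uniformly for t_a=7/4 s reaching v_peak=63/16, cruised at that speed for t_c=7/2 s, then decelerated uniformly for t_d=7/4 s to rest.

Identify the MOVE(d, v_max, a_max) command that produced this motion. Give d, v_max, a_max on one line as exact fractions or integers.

d=1323/64 v_max=63/16 a_max=9/4

a_max = (63/16)/(7/4) = 9/4
d_a = ½·63/16·7/4 = 441/128; d_c = 63/16·7/2 = 441/32
d = 2·441/128 + 441/32 = 1323/64
t_c = 7/2 > 0 so v_max = 63/16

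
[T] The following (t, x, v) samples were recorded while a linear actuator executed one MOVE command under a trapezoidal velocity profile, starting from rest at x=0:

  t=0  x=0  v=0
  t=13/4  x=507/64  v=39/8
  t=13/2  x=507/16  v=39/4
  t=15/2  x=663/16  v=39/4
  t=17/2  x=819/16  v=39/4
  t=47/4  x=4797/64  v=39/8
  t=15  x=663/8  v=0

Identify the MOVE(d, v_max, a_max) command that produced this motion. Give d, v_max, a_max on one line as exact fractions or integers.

d=663/8 v_max=39/4 a_max=3/2

final state: t=15, x=663/8, v=0 → d = 663/8
a_max = (39/8−0)/(13/4−0) = 3/2
max v = 39/4 over t∈[13/2,17/2] → v_max = 39/4
check: 39/4·(13/2+2) = 663/8 ✓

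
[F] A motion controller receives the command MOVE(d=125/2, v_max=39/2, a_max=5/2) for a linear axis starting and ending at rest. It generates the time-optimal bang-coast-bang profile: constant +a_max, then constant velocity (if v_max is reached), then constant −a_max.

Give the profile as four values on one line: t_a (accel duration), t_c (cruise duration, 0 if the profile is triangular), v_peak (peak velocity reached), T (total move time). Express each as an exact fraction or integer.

vₘ²/aₘ = (39/2)²/(5/2) = 1521/10
125/2 < 1521/10 so t_c = 0
v_peak = √(125/2·5/2) = √(625/4) = 25/2
t_a = (25/2)/(5/2) = 5; t_c = 0
T = 2·5 = 10

t_a=5 t_c=0 v_peak=25/2 T=10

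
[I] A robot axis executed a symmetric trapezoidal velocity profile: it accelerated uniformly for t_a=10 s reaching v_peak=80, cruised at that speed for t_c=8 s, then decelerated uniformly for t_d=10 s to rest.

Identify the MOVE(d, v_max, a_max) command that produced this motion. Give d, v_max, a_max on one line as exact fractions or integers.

d=1440 v_max=80 a_max=8

a_max = 80/10 = 8
d_a = ½·80·10 = 400; d_c = 80·8 = 640
d = 2·400 + 640 = 1440
t_c = 8 > 0 ⇒ limit active, v_max = 80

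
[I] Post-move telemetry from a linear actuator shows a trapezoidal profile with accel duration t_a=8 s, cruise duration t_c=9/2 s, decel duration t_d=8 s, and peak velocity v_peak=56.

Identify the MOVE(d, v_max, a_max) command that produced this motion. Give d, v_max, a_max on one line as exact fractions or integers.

a_max = 56/8 = 7
d_a = ½·56·8 = 224; d_c = 56·9/2 = 252
d = 2·224 + 252 = 700
t_c = 9/2 > 0 → v_max = v_peak = 56

d=700 v_max=56 a_max=7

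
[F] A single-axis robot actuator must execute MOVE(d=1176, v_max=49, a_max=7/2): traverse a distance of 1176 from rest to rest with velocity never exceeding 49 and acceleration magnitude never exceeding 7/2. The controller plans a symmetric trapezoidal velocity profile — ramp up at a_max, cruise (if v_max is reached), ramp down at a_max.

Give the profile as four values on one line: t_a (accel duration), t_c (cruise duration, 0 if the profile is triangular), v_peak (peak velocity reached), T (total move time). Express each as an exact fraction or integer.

t_a=14 t_c=10 v_peak=49 T=38

(v_max)²/a_max = 49²/(7/2) = 686
1176 ≥ 686 so v_max reached
t_a = 49/(7/2) = 14; v_peak = 49
d_cruise = 1176 − 686 = 490; t_c = 490/49 = 10
T = 2·14 + 10 = 38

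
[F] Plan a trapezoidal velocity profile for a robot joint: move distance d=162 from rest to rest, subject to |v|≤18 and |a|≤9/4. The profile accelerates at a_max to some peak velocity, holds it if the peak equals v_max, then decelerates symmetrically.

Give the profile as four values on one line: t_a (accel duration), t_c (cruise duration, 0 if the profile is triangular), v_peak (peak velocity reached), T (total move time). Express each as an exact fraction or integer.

v_max²/a_max = 18²/(9/4) = 144
162 ≥ 144 → trapezoidal
t_a = 18/(9/4) = 8; v_peak = 18
d_cruise = 162 − 144 = 18; t_c = 18/18 = 1
T = 2·8 + 1 = 17

t_a=8 t_c=1 v_peak=18 T=17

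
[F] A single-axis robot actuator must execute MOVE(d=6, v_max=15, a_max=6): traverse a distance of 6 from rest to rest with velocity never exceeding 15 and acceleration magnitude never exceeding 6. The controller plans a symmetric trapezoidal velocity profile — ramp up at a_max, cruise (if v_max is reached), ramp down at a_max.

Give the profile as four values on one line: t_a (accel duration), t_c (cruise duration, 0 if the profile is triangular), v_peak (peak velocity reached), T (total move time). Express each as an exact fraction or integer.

v_max²/a_max = 15²/6 = 75/2
6 < 75/2 so t_c = 0
v_peak = √(6·6) = √36 = 6
t_a = 6/6 = 1; t_c = 0
T = 2·1 = 2

t_a=1 t_c=0 v_peak=6 T=2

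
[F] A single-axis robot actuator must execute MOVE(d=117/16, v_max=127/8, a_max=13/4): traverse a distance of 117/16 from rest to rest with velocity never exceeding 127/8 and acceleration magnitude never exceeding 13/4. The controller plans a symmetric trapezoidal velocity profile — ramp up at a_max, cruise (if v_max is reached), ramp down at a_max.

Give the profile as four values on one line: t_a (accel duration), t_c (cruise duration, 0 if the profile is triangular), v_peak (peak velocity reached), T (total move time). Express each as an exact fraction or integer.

(v_max)²/a_max = (127/8)²/(13/4) = 16129/208
117/16 < 16129/208 → triangular
v_peak = √(117/16·13/4) = √(1521/64) = 39/8
t_a = (39/8)/(13/4) = 3/2; t_c = 0
T = 2·3/2 = 3

t_a=3/2 t_c=0 v_peak=39/8 T=3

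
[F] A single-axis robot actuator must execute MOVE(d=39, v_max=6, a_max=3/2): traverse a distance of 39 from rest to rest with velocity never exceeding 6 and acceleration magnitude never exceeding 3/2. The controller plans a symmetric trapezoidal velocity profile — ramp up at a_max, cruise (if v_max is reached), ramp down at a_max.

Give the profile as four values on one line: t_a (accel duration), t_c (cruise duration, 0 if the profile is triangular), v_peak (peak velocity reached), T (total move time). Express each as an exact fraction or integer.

t_a=4 t_c=5/2 v_peak=6 T=21/2

(v_max)²/a_max = 6²/(3/2) = 24
39 ≥ 24 so v_max reached
t_a = 6/(3/2) = 4; v_peak = 6
d_cruise = 39 − 24 = 15; t_c = 15/6 = 5/2
T = 2·4 + 5/2 = 21/2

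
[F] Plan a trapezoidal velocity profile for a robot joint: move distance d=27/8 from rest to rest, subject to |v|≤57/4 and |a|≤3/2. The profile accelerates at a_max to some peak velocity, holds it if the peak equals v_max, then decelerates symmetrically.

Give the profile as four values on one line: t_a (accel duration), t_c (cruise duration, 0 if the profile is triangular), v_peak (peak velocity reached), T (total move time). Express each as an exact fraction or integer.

v_max²/a_max = (57/4)²/(3/2) = 1083/8
27/8 < 1083/8 so t_c = 0
v_peak = √(27/8·3/2) = √(81/16) = 9/4
t_a = (9/4)/(3/2) = 3/2; t_c = 0
T = 2·3/2 = 3

t_a=3/2 t_c=0 v_peak=9/4 T=3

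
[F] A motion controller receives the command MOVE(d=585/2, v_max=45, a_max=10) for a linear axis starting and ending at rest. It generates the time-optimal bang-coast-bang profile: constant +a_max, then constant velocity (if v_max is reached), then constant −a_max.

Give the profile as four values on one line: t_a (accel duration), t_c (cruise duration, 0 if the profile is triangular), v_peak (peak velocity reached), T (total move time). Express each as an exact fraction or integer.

v_max²/a_max = 45²/10 = 405/2
585/2 ≥ 405/2 → trapezoidal
t_a = 45/10 = 9/2; v_peak = 45
d_cruise = 585/2 − 405/2 = 90; t_c = 90/45 = 2
T = 2·9/2 + 2 = 11

t_a=9/2 t_c=2 v_peak=45 T=11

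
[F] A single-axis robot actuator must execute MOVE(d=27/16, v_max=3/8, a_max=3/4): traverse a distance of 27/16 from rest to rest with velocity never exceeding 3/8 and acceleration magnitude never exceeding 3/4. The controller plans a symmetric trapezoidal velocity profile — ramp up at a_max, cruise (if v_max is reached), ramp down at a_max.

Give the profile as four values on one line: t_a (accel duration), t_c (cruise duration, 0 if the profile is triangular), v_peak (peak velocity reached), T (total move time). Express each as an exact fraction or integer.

v_max²/a_max = (3/8)²/(3/4) = 3/16
27/16 ≥ 3/16 → trapezoidal
t_a = (3/8)/(3/4) = 1/2; v_peak = 3/8
d_cruise = 27/16 − 3/16 = 3/2; t_c = (3/2)/(3/8) = 4
T = 2·1/2 + 4 = 5

t_a=1/2 t_c=4 v_peak=3/8 T=5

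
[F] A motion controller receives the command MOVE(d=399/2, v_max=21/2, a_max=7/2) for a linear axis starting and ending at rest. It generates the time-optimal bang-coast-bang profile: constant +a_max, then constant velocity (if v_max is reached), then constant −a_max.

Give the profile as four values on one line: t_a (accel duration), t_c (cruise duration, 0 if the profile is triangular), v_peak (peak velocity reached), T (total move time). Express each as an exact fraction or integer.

vₘ²/aₘ = (21/2)²/(7/2) = 63/2
399/2 ≥ 63/2 ⇒ cruise phase
t_a = (21/2)/(7/2) = 3; v_peak = 21/2
d_cruise = 399/2 − 63/2 = 168; t_c = 168/(21/2) = 16
T = 2·3 + 16 = 22

t_a=3 t_c=16 v_peak=21/2 T=22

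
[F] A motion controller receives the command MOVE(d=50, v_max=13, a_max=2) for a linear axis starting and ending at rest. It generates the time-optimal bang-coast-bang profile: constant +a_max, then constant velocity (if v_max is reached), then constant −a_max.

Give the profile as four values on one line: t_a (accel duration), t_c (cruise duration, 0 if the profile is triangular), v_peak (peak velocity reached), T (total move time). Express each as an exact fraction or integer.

vₘ²/aₘ = 13²/2 = 169/2
50 < 169/2 ⇒ no cruise
v_peak = √(50·2) = √100 = 10
t_a = 10/2 = 5; t_c = 0
T = 2·5 = 10

t_a=5 t_c=0 v_peak=10 T=10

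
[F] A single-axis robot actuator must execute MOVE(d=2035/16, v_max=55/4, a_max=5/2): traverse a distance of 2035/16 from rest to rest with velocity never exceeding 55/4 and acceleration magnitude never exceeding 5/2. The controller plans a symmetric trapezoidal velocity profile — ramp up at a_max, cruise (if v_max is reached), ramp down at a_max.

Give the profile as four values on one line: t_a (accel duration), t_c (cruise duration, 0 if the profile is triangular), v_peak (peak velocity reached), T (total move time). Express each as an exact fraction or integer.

v_max²/a_max = (55/4)²/(5/2) = 605/8
2035/16 ≥ 605/8 → trapezoidal
t_a = (55/4)/(5/2) = 11/2; v_peak = 55/4
d_cruise = 2035/16 − 605/8 = 825/16; t_c = (825/16)/(55/4) = 15/4
T = 2·11/2 + 15/4 = 59/4

t_a=11/2 t_c=15/4 v_peak=55/4 T=59/4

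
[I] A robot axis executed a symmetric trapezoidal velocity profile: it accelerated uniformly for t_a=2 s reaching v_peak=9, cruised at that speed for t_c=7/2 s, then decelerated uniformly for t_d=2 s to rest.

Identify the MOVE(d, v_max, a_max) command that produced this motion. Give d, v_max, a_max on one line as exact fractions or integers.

d=99/2 v_max=9 a_max=9/2

a_max = 9/2
d_a = ½·9·2 = 9; d_c = 9·7/2 = 63/2
d = 2·9 + 63/2 = 99/2
t_c = 7/2 > 0 ⇒ limit active, v_max = 9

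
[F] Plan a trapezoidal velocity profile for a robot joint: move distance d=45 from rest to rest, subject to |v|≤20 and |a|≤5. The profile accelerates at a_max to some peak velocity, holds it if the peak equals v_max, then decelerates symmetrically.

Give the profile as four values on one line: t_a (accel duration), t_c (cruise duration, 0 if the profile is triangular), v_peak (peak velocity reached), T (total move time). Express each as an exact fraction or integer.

(v_max)²/a_max = 20²/5 = 80
45 < 80 ⇒ no cruise
v_peak = √(45·5) = √225 = 15
t_a = 15/5 = 3; t_c = 0
T = 2·3 = 6

t_a=3 t_c=0 v_peak=15 T=6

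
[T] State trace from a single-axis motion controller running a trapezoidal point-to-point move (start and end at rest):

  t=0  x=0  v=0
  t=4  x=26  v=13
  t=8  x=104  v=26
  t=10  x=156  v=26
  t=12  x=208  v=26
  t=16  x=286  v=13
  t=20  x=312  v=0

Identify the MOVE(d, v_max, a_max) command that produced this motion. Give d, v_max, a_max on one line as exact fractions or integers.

final state: t=20, x=312, v=0 → d = 312
a_max = (13−0)/(4−0) = 13/4
max v = 26 over t∈[8,12] → v_max = 26
check: 26·(8+4) = 312 ✓

d=312 v_max=26 a_max=13/4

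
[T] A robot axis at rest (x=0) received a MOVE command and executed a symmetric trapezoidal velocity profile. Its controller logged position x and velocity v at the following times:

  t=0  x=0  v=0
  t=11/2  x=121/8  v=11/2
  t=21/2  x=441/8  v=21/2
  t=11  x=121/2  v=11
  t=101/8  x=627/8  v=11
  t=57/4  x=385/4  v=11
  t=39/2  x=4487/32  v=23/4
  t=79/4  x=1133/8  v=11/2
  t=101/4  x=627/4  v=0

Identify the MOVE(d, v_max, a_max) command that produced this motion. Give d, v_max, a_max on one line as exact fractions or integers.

d=627/4 v_max=11 a_max=1

final state: t=101/4, x=627/4, v=0 → d = 627/4
a_max = (11/2−0)/(11/2−0) = 1
max v = 11 over t∈[11,57/4] → v_max = 11
check: 11·(11+13/4) = 627/4 ✓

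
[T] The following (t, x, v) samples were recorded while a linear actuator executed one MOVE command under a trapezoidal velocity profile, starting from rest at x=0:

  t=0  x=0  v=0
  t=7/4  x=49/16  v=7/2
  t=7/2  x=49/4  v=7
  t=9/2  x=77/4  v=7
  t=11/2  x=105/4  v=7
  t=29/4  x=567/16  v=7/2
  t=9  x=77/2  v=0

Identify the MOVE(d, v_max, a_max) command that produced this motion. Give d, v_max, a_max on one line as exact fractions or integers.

d=77/2 v_max=7 a_max=2

final state: t=9, x=77/2, v=0 → d = 77/2
a_max = (7/2−0)/(7/4−0) = 2
max v = 7 over t∈[7/2,11/2] → v_max = 7
check: 7·(7/2+2) = 77/2 ✓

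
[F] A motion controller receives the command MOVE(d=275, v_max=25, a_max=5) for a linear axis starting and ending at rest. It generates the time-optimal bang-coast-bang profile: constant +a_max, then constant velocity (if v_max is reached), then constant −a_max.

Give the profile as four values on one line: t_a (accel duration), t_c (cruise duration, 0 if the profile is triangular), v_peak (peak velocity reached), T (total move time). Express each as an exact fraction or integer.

t_a=5 t_c=6 v_peak=25 T=16

vₘ²/aₘ = 25²/5 = 125
275 ≥ 125 → trapezoidal
t_a = 25/5 = 5; v_peak = 25
d_cruise = 275 − 125 = 150; t_c = 150/25 = 6
T = 2·5 + 6 = 16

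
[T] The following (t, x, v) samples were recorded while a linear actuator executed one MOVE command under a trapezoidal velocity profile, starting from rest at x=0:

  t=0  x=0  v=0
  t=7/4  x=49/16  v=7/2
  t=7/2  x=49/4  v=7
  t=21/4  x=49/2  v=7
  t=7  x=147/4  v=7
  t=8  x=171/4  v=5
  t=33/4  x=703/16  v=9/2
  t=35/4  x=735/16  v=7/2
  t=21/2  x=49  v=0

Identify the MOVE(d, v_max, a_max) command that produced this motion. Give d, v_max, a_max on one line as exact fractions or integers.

d=49 v_max=7 a_max=2

final state: t=21/2, x=49, v=0 → d = 49
a_max = (7/2−0)/(7/4−0) = 2
max v = 7 over t∈[7/2,7] → v_max = 7
check: 7·(7/2+7/2) = 49 ✓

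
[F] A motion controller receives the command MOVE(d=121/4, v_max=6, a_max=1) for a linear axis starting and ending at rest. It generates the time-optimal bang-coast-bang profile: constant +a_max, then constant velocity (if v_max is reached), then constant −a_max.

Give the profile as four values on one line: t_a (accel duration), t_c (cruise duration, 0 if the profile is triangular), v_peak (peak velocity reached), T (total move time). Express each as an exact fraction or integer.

vₘ²/aₘ = 6²/1 = 36
121/4 < 36 → triangular
v_peak = √(121/4·1) = √(121/4) = 11/2
t_a = (11/2)/1 = 11/2; t_c = 0
T = 2·11/2 = 11

t_a=11/2 t_c=0 v_peak=11/2 T=11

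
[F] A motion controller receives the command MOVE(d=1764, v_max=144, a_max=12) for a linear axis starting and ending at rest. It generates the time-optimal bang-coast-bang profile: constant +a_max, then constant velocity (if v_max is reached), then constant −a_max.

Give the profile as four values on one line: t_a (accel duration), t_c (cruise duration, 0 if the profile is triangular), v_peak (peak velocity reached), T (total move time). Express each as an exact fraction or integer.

t_a=12 t_c=1/4 v_peak=144 T=97/4

v_max²/a_max = 144²/12 = 1728
1764 ≥ 1728 so v_max reached
t_a = 144/12 = 12; v_peak = 144
d_cruise = 1764 − 1728 = 36; t_c = 36/144 = 1/4
T = 2·12 + 1/4 = 97/4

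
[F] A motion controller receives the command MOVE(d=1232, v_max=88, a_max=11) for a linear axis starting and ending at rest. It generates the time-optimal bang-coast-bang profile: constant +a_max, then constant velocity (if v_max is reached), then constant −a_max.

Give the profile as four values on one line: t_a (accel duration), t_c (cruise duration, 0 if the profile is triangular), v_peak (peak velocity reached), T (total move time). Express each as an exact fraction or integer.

t_a=8 t_c=6 v_peak=88 T=22

v_max²/a_max = 88²/11 = 704
1232 ≥ 704 so v_max reached
t_a = 88/11 = 8; v_peak = 88
d_cruise = 1232 − 704 = 528; t_c = 528/88 = 6
T = 2·8 + 6 = 22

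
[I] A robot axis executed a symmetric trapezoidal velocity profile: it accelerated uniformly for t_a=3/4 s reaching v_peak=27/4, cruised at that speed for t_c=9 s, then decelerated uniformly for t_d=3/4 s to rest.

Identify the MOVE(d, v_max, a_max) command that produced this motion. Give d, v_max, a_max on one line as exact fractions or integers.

a_max = (27/4)/(3/4) = 9
d_a = ½·27/4·3/4 = 81/32; d_c = 27/4·9 = 243/4
d = 2·81/32 + 243/4 = 1053/16
t_c = 9 > 0 → v_max = v_peak = 27/4

d=1053/16 v_max=27/4 a_max=9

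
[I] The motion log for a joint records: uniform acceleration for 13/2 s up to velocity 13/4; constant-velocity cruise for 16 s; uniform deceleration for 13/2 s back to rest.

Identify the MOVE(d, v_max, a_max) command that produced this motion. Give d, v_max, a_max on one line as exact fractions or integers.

d=585/8 v_max=13/4 a_max=1/2

a_max = (13/4)/(13/2) = 1/2
d_a = ½·13/4·13/2 = 169/16; d_c = 13/4·16 = 52
d = 2·169/16 + 52 = 585/8
t_c = 16 > 0 → v_max = v_peak = 13/4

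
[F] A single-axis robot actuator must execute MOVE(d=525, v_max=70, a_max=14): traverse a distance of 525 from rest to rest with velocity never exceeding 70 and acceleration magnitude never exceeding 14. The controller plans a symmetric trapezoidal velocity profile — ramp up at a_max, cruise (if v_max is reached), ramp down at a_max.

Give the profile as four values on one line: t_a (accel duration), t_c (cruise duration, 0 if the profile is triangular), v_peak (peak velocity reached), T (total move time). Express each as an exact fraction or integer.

v_max²/a_max = 70²/14 = 350
525 ≥ 350 so v_max reached
t_a = 70/14 = 5; v_peak = 70
d_cruise = 525 − 350 = 175; t_c = 175/70 = 5/2
T = 2·5 + 5/2 = 25/2

t_a=5 t_c=5/2 v_peak=70 T=25/2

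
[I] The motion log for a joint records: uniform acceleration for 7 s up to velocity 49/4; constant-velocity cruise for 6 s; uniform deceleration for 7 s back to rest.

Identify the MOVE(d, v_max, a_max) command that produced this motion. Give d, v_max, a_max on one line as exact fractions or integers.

a_max = (49/4)/7 = 7/4
d_a = ½·49/4·7 = 343/8; d_c = 49/4·6 = 147/2
d = 2·343/8 + 147/2 = 637/4
t_c = 6 > 0 ⇒ limit active, v_max = 49/4

d=637/4 v_max=49/4 a_max=7/4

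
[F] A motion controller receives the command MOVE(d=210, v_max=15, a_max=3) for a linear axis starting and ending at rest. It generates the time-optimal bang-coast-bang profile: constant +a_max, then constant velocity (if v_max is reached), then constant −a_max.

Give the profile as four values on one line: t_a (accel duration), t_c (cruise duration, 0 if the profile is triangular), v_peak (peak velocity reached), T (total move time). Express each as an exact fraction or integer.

t_a=5 t_c=9 v_peak=15 T=19

v_max²/a_max = 15²/3 = 75
210 ≥ 75 → trapezoidal
t_a = 15/3 = 5; v_peak = 15
d_cruise = 210 − 75 = 135; t_c = 135/15 = 9
T = 2·5 + 9 = 19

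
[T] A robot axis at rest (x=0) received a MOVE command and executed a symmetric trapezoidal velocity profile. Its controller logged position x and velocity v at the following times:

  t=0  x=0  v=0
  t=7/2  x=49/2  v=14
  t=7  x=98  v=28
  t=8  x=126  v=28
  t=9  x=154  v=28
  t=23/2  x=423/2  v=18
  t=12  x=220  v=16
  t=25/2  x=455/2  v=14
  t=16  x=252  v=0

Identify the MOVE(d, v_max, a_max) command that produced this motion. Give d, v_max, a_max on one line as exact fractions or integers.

final state: t=16, x=252, v=0 → d = 252
a_max = (14−0)/(7/2−0) = 4
max v = 28 over t∈[7,9] → v_max = 28
check: 28·(7+2) = 252 ✓

d=252 v_max=28 a_max=4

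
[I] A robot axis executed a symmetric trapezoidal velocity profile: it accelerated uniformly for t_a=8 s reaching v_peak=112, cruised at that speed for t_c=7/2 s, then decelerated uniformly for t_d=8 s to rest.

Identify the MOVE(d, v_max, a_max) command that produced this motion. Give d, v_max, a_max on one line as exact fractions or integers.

a_max = 112/8 = 14
d_a = ½·112·8 = 448; d_c = 112·7/2 = 392
d = 2·448 + 392 = 1288
t_c = 7/2 > 0 ⇒ limit active, v_max = 112

d=1288 v_max=112 a_max=14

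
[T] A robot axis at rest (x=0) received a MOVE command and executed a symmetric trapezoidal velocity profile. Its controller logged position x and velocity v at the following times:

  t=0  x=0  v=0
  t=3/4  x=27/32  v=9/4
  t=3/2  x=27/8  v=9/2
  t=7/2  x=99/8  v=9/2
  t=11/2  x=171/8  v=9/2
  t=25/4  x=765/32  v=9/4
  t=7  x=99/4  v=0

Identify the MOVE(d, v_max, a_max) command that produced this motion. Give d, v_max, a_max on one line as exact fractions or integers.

d=99/4 v_max=9/2 a_max=3

final state: t=7, x=99/4, v=0 → d = 99/4
a_max = (9/4−0)/(3/4−0) = 3
max v = 9/2 over t∈[3/2,11/2] → v_max = 9/2
check: 9/2·(3/2+4) = 99/4 ✓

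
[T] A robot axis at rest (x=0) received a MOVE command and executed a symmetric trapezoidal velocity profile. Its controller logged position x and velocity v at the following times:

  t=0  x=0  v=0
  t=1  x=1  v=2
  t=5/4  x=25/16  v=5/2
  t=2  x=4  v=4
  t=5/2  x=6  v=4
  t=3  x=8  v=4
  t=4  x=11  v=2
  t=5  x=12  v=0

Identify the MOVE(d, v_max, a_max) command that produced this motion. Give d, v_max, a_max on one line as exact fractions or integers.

final state: t=5, x=12, v=0 → d = 12
a_max = (2−0)/(1−0) = 2
max v = 4 over t∈[2,3] → v_max = 4
check: 4·(2+1) = 12 ✓

d=12 v_max=4 a_max=2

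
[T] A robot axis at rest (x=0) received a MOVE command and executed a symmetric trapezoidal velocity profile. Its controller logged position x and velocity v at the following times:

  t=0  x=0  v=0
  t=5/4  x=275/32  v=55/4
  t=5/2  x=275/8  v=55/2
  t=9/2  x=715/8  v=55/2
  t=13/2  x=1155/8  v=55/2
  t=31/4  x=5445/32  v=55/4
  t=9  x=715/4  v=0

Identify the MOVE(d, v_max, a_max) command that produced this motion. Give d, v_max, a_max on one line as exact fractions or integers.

d=715/4 v_max=55/2 a_max=11

final state: t=9, x=715/4, v=0 → d = 715/4
a_max = (55/4−0)/(5/4−0) = 11
max v = 55/2 over t∈[5/2,13/2] → v_max = 55/2
check: 55/2·(5/2+4) = 715/4 ✓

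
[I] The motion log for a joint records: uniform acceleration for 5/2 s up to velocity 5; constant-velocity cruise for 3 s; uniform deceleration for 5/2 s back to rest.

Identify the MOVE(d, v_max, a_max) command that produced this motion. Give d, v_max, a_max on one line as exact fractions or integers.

d=55/2 v_max=5 a_max=2

a_max = 5/(5/2) = 2
d_a = ½·5·5/2 = 25/4; d_c = 5·3 = 15
d = 2·25/4 + 15 = 55/2
t_c = 3 > 0 so v_max = 5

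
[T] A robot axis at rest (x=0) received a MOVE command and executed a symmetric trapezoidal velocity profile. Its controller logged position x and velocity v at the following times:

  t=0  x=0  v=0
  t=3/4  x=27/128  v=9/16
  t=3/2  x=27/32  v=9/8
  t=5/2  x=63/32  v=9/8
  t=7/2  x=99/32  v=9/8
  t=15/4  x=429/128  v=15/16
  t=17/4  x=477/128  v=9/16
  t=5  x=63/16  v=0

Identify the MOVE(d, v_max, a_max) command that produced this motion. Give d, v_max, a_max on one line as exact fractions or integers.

d=63/16 v_max=9/8 a_max=3/4

final state: t=5, x=63/16, v=0 → d = 63/16
a_max = (9/16−0)/(3/4−0) = 3/4
max v = 9/8 over t∈[3/2,7/2] → v_max = 9/8
check: 9/8·(3/2+2) = 63/16 ✓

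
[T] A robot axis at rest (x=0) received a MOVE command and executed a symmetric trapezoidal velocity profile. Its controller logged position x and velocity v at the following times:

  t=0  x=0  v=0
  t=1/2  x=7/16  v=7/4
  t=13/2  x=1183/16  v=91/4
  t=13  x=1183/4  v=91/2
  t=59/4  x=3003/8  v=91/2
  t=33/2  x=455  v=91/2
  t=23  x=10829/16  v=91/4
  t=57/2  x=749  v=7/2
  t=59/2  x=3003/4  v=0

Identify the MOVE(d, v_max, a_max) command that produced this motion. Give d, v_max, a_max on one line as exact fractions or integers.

final state: t=59/2, x=3003/4, v=0 → d = 3003/4
a_max = (7/4−0)/(1/2−0) = 7/2
max v = 91/2 over t∈[13,33/2] → v_max = 91/2
check: 91/2·(13+7/2) = 3003/4 ✓

d=3003/4 v_max=91/2 a_max=7/2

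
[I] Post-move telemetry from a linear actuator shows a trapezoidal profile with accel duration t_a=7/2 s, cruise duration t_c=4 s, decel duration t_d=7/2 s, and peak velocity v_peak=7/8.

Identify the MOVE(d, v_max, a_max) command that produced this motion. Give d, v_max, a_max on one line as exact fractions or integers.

d=105/16 v_max=7/8 a_max=1/4

a_max = (7/8)/(7/2) = 1/4
d_a = ½·7/8·7/2 = 49/32; d_c = 7/8·4 = 7/2
d = 2·49/32 + 7/2 = 105/16
t_c = 4 > 0 so v_max = 7/8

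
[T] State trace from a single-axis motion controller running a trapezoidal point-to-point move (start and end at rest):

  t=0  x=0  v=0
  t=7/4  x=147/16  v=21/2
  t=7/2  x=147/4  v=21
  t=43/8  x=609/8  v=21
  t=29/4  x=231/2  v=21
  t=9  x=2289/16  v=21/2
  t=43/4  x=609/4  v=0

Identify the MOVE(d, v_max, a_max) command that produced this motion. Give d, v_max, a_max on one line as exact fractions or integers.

d=609/4 v_max=21 a_max=6

final state: t=43/4, x=609/4, v=0 → d = 609/4
a_max = (21/2−0)/(7/4−0) = 6
max v = 21 over t∈[7/2,29/4] → v_max = 21
check: 21·(7/2+15/4) = 609/4 ✓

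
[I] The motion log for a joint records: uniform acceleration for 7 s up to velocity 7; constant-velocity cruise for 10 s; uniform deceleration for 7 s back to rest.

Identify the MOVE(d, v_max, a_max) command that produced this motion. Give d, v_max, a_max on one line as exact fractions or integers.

d=119 v_max=7 a_max=1

a_max = 7/7 = 1
d_a = ½·7·7 = 49/2; d_c = 7·10 = 70
d = 2·49/2 + 70 = 119
t_c = 10 > 0 ⇒ limit active, v_max = 7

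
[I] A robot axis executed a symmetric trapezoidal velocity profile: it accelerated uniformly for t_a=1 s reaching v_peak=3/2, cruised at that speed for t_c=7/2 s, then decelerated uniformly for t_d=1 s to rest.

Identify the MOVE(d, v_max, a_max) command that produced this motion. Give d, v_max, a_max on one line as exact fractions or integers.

d=27/4 v_max=3/2 a_max=3/2

a_max = (3/2)/1 = 3/2
d_a = ½·3/2·1 = 3/4; d_c = 3/2·7/2 = 21/4
d = 2·3/4 + 21/4 = 27/4
t_c = 7/2 > 0 ⇒ limit active, v_max = 3/2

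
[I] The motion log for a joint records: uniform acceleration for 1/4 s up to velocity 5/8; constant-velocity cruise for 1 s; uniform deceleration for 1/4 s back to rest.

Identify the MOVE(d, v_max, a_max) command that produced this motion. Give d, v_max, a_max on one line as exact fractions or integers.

a_max = (5/8)/(1/4) = 5/2
d_a = ½·5/8·1/4 = 5/64; d_c = 5/8·1 = 5/8
d = 2·5/64 + 5/8 = 25/32
t_c = 1 > 0 → v_max = v_peak = 5/8

d=25/32 v_max=5/8 a_max=5/2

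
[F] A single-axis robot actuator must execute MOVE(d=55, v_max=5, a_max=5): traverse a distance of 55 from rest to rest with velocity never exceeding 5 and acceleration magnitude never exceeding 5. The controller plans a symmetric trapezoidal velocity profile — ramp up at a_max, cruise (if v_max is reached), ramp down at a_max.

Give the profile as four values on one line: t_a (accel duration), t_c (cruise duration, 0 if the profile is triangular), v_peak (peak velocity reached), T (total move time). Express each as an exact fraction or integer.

t_a=1 t_c=10 v_peak=5 T=12

vₘ²/aₘ = 5²/5 = 5
55 ≥ 5 → trapezoidal
t_a = 5/5 = 1; v_peak = 5
d_cruise = 55 − 5 = 50; t_c = 50/5 = 10
T = 2·1 + 10 = 12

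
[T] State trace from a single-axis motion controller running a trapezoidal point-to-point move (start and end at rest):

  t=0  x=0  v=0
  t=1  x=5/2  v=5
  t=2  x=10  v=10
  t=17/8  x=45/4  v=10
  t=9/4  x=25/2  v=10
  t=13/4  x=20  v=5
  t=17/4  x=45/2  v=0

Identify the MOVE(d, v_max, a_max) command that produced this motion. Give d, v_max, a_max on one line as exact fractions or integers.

final state: t=17/4, x=45/2, v=0 → d = 45/2
a_max = (5−0)/(1−0) = 5
max v = 10 over t∈[2,9/4] → v_max = 10
check: 10·(2+1/4) = 45/2 ✓

d=45/2 v_max=10 a_max=5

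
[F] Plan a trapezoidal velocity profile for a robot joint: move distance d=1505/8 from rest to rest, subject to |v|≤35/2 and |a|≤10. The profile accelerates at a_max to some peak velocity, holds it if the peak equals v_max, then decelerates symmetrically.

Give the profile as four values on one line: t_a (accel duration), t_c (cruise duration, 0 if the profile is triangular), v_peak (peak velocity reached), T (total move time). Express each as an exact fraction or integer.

vₘ²/aₘ = (35/2)²/10 = 245/8
1505/8 ≥ 245/8 so v_max reached
t_a = (35/2)/10 = 7/4; v_peak = 35/2
d_cruise = 1505/8 − 245/8 = 315/2; t_c = (315/2)/(35/2) = 9
T = 2·7/4 + 9 = 25/2

t_a=7/4 t_c=9 v_peak=35/2 T=25/2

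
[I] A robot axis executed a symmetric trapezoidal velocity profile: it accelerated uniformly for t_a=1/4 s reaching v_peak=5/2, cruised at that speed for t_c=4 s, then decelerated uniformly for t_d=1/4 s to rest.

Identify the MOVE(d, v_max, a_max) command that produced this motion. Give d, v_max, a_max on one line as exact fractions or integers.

d=85/8 v_max=5/2 a_max=10

a_max = (5/2)/(1/4) = 10
d_a = ½·5/2·1/4 = 5/16; d_c = 5/2·4 = 10
d = 2·5/16 + 10 = 85/8
t_c = 4 > 0 → v_max = v_peak = 5/2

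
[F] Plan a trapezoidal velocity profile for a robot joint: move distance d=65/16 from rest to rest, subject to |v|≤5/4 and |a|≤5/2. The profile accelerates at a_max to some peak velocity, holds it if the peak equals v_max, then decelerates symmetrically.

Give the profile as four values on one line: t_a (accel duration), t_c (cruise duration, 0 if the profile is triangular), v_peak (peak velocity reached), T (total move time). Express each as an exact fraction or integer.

t_a=1/2 t_c=11/4 v_peak=5/4 T=15/4

v_max²/a_max = (5/4)²/(5/2) = 5/8
65/16 ≥ 5/8 so v_max reached
t_a = (5/4)/(5/2) = 1/2; v_peak = 5/4
d_cruise = 65/16 − 5/8 = 55/16; t_c = (55/16)/(5/4) = 11/4
T = 2·1/2 + 11/4 = 15/4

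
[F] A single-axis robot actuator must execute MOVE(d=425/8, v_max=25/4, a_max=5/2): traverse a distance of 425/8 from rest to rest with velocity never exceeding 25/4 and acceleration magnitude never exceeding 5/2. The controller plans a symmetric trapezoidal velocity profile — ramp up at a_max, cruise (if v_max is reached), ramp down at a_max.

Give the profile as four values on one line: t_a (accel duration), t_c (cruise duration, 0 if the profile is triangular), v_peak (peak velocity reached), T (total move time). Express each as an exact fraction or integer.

t_a=5/2 t_c=6 v_peak=25/4 T=11

(v_max)²/a_max = (25/4)²/(5/2) = 125/8
425/8 ≥ 125/8 → trapezoidal
t_a = (25/4)/(5/2) = 5/2; v_peak = 25/4
d_cruise = 425/8 − 125/8 = 75/2; t_c = (75/2)/(25/4) = 6
T = 2·5/2 + 6 = 11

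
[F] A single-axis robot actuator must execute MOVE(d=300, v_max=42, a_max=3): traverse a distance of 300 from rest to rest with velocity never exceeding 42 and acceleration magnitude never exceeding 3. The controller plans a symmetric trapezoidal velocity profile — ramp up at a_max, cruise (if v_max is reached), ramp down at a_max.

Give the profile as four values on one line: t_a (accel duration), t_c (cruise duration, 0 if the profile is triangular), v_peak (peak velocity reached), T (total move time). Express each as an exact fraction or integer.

t_a=10 t_c=0 v_peak=30 T=20

vₘ²/aₘ = 42²/3 = 588
300 < 588 → triangular
v_peak = √(300·3) = √900 = 30
t_a = 30/3 = 10; t_c = 0
T = 2·10 = 20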